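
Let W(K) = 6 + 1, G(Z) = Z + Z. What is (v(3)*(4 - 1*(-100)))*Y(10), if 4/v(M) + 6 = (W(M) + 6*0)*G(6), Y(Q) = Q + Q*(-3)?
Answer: -320/3 ≈ -106.67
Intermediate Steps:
G(Z) = 2*Z
W(K) = 7
Y(Q) = -2*Q (Y(Q) = Q - 3*Q = -2*Q)
v(M) = 2/39 (v(M) = 4/(-6 + (7 + 6*0)*(2*6)) = 4/(-6 + (7 + 0)*12) = 4/(-6 + 7*12) = 4/(-6 + 84) = 4/78 = 4*(1/78) = 2/39)
(v(3)*(4 - 1*(-100)))*Y(10) = (2*(4 - 1*(-100))/39)*(-2*10) = (2*(4 + 100)/39)*(-20) = ((2/39)*104)*(-20) = (16/3)*(-20) = -320/3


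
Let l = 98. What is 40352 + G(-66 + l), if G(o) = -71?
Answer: 40281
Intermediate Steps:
40352 + G(-66 + l) = 40352 - 71 = 40281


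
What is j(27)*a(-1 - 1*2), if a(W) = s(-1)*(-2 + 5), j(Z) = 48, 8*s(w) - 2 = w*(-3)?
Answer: 90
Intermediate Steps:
s(w) = ¼ - 3*w/8 (s(w) = ¼ + (w*(-3))/8 = ¼ + (-3*w)/8 = ¼ - 3*w/8)
a(W) = 15/8 (a(W) = (¼ - 3/8*(-1))*(-2 + 5) = (¼ + 3/8)*3 = (5/8)*3 = 15/8)
j(27)*a(-1 - 1*2) = 48*(15/8) = 90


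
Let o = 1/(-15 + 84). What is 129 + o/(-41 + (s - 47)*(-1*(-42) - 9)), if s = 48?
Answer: 71207/552 ≈ 129.00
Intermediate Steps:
o = 1/69 ≈ 0.014493
129 + o/(-41 + (s - 47)*(-1*(-42) - 9)) = 129 + (1/69)/(-41 + (48 - 47)*(-1*(-42) - 9)) = 129 + (1/69)/(-41 + 1*(42 - 9)) = 129 + (1/69)/(-41 + 1*33) = 129 + (1/69)/(-41 + 33) = 129 + (1/69)/(-8) = 129 - ⅛*1/69 = 129 - 1/552 = 71207/552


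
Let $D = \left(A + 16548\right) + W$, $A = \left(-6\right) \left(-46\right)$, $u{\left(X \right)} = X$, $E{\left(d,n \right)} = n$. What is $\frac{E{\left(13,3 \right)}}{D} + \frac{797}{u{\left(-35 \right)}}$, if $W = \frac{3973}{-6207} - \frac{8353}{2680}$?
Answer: $- \frac{31857059607259}{1399003537645} \approx -22.771$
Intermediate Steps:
$A = 276$
$W = - \frac{62494711}{16634760}$ ($W = 3973 \left(- \frac{1}{6207}\right) - \frac{8353}{2680} = - \frac{3973}{6207} - \frac{8353}{2680} = - \frac{62494711}{16634760} \approx -3.7569$)
$D = \frac{279800707529}{16634760}$ ($D = \left(276 + 16548\right) - \frac{62494711}{16634760} = 16824 - \frac{62494711}{16634760} = \frac{279800707529}{16634760} \approx 16820.0$)
$\frac{E{\left(13,3 \right)}}{D} + \frac{797}{u{\left(-35 \right)}} = \frac{3}{\frac{279800707529}{16634760}} + \frac{797}{-35} = 3 \cdot \frac{16634760}{279800707529} + 797 \left(- \frac{1}{35}\right) = \frac{49904280}{279800707529} - \frac{797}{35} = - \frac{31857059607259}{1399003537645}$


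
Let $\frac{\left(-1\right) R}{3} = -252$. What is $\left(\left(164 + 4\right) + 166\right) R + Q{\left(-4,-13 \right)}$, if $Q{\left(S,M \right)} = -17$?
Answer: $252487$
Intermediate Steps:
$R = 756$ ($R = \left(-3\right) \left(-252\right) = 756$)
$\left(\left(164 + 4\right) + 166\right) R + Q{\left(-4,-13 \right)} = \left(\left(164 + 4\right) + 166\right) 756 - 17 = \left(168 + 166\right) 756 - 17 = 334 \cdot 756 - 17 = 252504 - 17 = 252487$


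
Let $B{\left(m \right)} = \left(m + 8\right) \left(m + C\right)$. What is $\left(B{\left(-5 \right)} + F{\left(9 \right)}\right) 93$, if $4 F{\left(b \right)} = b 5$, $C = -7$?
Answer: $- \frac{9207}{4} \approx -2301.8$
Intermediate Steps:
$F{\left(b \right)} = \frac{5 b}{4}$ ($F{\left(b \right)} = \frac{b 5}{4} = \frac{5 b}{4}$)
$B{\left(m \right)} = \left(-7 + m\right) \left(8 + m\right)$ ($B{\left(m \right)} = \left(m + 8\right) \left(m - 7\right) = \left(8 + m\right) \left(-7 + m\right) = \left(-7 + m\right) \left(8 + m\right)$)
$\left(B{\left(-5 \right)} + F{\left(9 \right)}\right) 93 = \left(\left(-56 - 5 + \left(-5\right)^{2}\right) + \frac{5}{4} \cdot 9\right) 93 = \left(\left(-56 - 5 + 25\right) + \frac{45}{4}\right) 93 = \left(-36 + \frac{45}{4}\right) 93 = \left(- \frac{99}{4}\right) 93 = - \frac{9207}{4}$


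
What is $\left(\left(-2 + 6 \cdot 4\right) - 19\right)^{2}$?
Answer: $9$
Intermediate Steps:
$\left(\left(-2 + 6 \cdot 4\right) - 19\right)^{2} = \left(\left(-2 + 24\right) - 19\right)^{2} = \left(22 - 19\right)^{2} = 3^{2} = 9$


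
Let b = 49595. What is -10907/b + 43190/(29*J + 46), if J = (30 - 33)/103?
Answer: 16967392361/17743565 ≈ 956.26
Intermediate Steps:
J = -3/103 (J = -3*1/103 = -3/103 ≈ -0.029126)
-10907/b + 43190/(29*J + 46) = -10907/49595 + 43190/(29*(-3/103) + 46) = -10907*1/49595 + 43190/(-87/103 + 46) = -839/3815 + 43190/(4651/103) = -839/3815 + 43190*(103/4651) = -839/3815 + 4448570/4651 = 16967392361/17743565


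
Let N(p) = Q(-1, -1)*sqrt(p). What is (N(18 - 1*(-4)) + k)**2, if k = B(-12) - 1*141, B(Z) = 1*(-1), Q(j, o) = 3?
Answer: 20362 - 852*sqrt(22) ≈ 16366.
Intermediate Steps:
B(Z) = -1
N(p) = 3*sqrt(p)
k = -142 (k = -1 - 1*141 = -1 - 141 = -142)
(N(18 - 1*(-4)) + k)**2 = (3*sqrt(18 - 1*(-4)) - 142)**2 = (3*sqrt(18 + 4) - 142)**2 = (3*sqrt(22) - 142)**2 = (-142 + 3*sqrt(22))**2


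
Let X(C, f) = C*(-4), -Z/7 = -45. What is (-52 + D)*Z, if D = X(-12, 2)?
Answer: -1260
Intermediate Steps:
Z = 315 (Z = -7*(-45) = 315)
X(C, f) = -4*C
D = 48 (D = -4*(-12) = 48)
(-52 + D)*Z = (-52 + 48)*315 = -4*315 = -1260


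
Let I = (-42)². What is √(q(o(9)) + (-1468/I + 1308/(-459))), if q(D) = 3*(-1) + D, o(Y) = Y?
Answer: √32827/119 ≈ 1.5225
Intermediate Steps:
I = 1764
q(D) = -3 + D
√(q(o(9)) + (-1468/I + 1308/(-459))) = √((-3 + 9) + (-1468/1764 + 1308/(-459))) = √(6 + (-1468*1/1764 + 1308*(-1/459))) = √(6 + (-367/441 - 436/153)) = √(6 - 3067/833) = √(1931/833) = √32827/119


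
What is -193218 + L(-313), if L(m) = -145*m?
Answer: -147833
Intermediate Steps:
-193218 + L(-313) = -193218 - 145*(-313) = -193218 + 45385 = -147833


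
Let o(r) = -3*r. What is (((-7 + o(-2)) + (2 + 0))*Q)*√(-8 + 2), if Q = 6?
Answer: 6*I*√6 ≈ 14.697*I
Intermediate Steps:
(((-7 + o(-2)) + (2 + 0))*Q)*√(-8 + 2) = (((-7 - 3*(-2)) + (2 + 0))*6)*√(-8 + 2) = (((-7 + 6) + 2)*6)*√(-6) = ((-1 + 2)*6)*(I*√6) = (1*6)*(I*√6) = 6*(I*√6) = 6*I*√6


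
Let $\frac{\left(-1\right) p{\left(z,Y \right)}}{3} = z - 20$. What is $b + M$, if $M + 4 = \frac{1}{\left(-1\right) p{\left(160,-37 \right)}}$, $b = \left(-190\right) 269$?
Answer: $- \frac{21467879}{420} \approx -51114.0$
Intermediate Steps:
$p{\left(z,Y \right)} = 60 - 3 z$ ($p{\left(z,Y \right)} = - 3 \left(z - 20\right) = - 3 \left(-20 + z\right) = 60 - 3 z$)
$b = -51110$
$M = - \frac{1679}{420}$ ($M = -4 + \frac{1}{\left(-1\right) \left(60 - 480\right)} = -4 + \frac{1}{\left(-1\right) \left(-420\right)} = -4 + \frac{1}{420} = - \frac{1679}{420} \approx -3.9976$)
$b + M = -51110 - \frac{1679}{420} = - \frac{21467879}{420}$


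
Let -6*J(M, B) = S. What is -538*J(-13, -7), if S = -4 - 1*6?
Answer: -2690/3 ≈ -896.67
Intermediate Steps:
S = -10 (S = -4 - 6 = -10)
J(M, B) = 5/3 (J(M, B) = -⅙*(-10) = 5/3)
-538*J(-13, -7) = -538*5/3 = -2690/3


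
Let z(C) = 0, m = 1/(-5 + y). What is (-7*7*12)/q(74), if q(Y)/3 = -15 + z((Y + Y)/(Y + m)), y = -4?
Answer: 196/15 ≈ 13.067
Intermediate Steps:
m = -⅑ (m = 1/(-5 - 4) = 1/(-9) = -⅑ ≈ -0.11111)
q(Y) = -45 (q(Y) = 3*(-15 + 0) = 3*(-15) = -45)
(-7*7*12)/q(74) = (-7*7*12)/(-45) = -49*12*(-1/45) = -588*(-1/45) = 196/15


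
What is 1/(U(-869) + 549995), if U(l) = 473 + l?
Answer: 1/549599 ≈ 1.8195e-6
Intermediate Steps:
1/(U(-869) + 549995) = 1/((473 - 869) + 549995) = 1/(-396 + 549995) = 1/549599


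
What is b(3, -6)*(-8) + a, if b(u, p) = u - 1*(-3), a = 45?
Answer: -3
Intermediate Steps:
b(u, p) = 3 + u (b(u, p) = u + 3 = 3 + u)
b(3, -6)*(-8) + a = (3 + 3)*(-8) + 45 = 6*(-8) + 45 = -48 + 45 = -3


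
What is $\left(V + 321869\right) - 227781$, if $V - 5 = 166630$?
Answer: $260723$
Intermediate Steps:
$V = 166635$ ($V = 5 + 166630 = 166635$)
$\left(V + 321869\right) - 227781 = \left(166635 + 321869\right) - 227781 = 488504 - 227781 = 260723$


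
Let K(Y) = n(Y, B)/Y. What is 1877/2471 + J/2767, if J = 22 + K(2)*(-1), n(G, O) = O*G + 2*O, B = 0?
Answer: 5248021/6837257 ≈ 0.76756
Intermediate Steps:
n(G, O) = 2*O + G*O (n(G, O) = G*O + 2*O = 2*O + G*O)
K(Y) = 0 (K(Y) = (0*(2 + Y))/Y = 0/Y = 0)
J = 22 (J = 22 + 0*(-1) = 22 + 0 = 22)
1877/2471 + J/2767 = 1877/2471 + 22/2767 = 5248021/6837257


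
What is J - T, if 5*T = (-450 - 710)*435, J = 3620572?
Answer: 3721492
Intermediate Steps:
T = -100920 (T = ((-450 - 710)*435)/5 = (-1160*435)/5 = (⅕)*(-504600) = -100920)
J - T = 3620572 - 1*(-100920) = 3620572 + 100920 = 3721492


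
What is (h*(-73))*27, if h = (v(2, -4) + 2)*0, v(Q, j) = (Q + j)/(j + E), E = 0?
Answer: 0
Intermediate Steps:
v(Q, j) = (Q + j)/j (v(Q, j) = (Q + j)/(j + 0) = (Q + j)/j)
h = 0 (h = ((2 - 4)/(-4) + 2)*0 = (-¼*(-2) + 2)*0 = (½ + 2)*0 = (5/2)*0 = 0)
(h*(-73))*27 = (0*(-73))*27 = 0*27 = 0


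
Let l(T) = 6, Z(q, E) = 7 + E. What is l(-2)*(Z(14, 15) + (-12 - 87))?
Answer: -462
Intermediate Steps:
l(-2)*(Z(14, 15) + (-12 - 87)) = 6*((7 + 15) + (-12 - 87)) = 6*(22 - 99) = 6*(-77) = -462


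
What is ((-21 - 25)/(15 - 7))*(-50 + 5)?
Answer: 1035/4 ≈ 258.75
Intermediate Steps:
((-21 - 25)/(15 - 7))*(-50 + 5) = -46/8*(-45) = -46*1/8*(-45) = -23/4*(-45) = 1035/4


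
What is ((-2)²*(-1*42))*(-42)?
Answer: 7056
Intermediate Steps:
((-2)²*(-1*42))*(-42) = (4*(-42))*(-42) = -168*(-42) = 7056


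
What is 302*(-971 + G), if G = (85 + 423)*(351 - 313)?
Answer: 5536566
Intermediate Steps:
G = 19304 (G = 508*38 = 19304)
302*(-971 + G) = 302*(-971 + 19304) = 302*18333 = 5536566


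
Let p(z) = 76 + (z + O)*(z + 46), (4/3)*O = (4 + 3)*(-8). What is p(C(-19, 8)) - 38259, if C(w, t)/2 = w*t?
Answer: 51085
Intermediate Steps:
O = -42 (O = 3*((4 + 3)*(-8))/4 = 3*(7*(-8))/4 = (3/4)*(-56) = -42)
C(w, t) = 2*t*w (C(w, t) = 2*(w*t) = 2*(t*w) = 2*t*w)
p(z) = 76 + (-42 + z)*(46 + z) (p(z) = 76 + (z - 42)*(z + 46) = 76 + (-42 + z)*(46 + z))
p(C(-19, 8)) - 38259 = (-1856 + (2*8*(-19))**2 + 4*(2*8*(-19))) - 38259 = (-1856 + (-304)**2 + 4*(-304)) - 38259 = (-1856 + 92416 - 1216) - 38259 = 89344 - 38259 = 51085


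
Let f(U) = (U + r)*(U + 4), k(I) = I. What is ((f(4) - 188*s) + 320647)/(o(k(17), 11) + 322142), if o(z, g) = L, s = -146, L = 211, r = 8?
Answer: 348191/322353 ≈ 1.0802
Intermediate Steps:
o(z, g) = 211
f(U) = (4 + U)*(8 + U) (f(U) = (U + 8)*(U + 4) = (8 + U)*(4 + U) = (4 + U)*(8 + U))
((f(4) - 188*s) + 320647)/(o(k(17), 11) + 322142) = (((32 + 4² + 12*4) - 188*(-146)) + 320647)/(211 + 322142) = (((32 + 16 + 48) + 27448) + 320647)/322353 = ((96 + 27448) + 320647)*(1/322353) = (27544 + 320647)*(1/322353) = 348191*(1/322353) = 348191/322353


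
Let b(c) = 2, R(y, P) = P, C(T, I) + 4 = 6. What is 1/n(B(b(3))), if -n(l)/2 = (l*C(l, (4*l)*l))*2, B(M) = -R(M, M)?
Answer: 1/16 ≈ 0.062500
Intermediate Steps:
C(T, I) = 2 (C(T, I) = -4 + 6 = 2)
B(M) = -M
n(l) = -8*l (n(l) = -2*l*2*2 = -2*2*l*2 = -8*l)
1/n(B(b(3))) = 1/(-(-8)*2) = 1/(-8*(-2)) = 1/16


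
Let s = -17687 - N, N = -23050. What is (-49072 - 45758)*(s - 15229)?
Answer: 935592780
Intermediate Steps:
s = 5363 (s = -17687 - 1*(-23050) = -17687 + 23050 = 5363)
(-49072 - 45758)*(s - 15229) = (-49072 - 45758)*(5363 - 15229) = -94830*(-9866) = 935592780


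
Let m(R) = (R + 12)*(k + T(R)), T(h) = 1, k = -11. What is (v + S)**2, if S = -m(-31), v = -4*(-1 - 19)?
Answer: 12100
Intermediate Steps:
v = 80 (v = -4*(-20) = 80)
m(R) = -120 - 10*R (m(R) = (R + 12)*(-11 + 1) = (12 + R)*(-10) = -120 - 10*R)
S = -190 (S = -(-120 - 10*(-31)) = -(-120 + 310) = -1*190 = -190)
(v + S)**2 = (80 - 190)**2 = (-110)**2 = 12100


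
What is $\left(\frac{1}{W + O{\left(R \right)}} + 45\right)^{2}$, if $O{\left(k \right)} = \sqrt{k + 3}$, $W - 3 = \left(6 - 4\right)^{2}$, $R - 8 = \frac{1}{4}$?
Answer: $\frac{46553509}{22801} - \frac{81876 \sqrt{5}}{22801} \approx 2033.7$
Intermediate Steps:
$R = \frac{33}{4}$ ($R = 8 + \frac{1}{4} = \frac{33}{4} \approx 8.25$)
$W = 7$ ($W = 3 + \left(6 - 4\right)^{2} = 3 + 2^{2} = 3 + 4 = 7$)
$O{\left(k \right)} = \sqrt{3 + k}$
$\left(\frac{1}{W + O{\left(R \right)}} + 45\right)^{2} = \left(\frac{1}{7 + \sqrt{3 + \frac{33}{4}}} + 45\right)^{2} = \left(\frac{1}{7 + \sqrt{\frac{45}{4}}} + 45\right)^{2} = \left(\frac{1}{7 + \frac{3 \sqrt{5}}{2}} + 45\right)^{2} = \left(45 + \frac{1}{7 + \frac{3 \sqrt{5}}{2}}\right)^{2}$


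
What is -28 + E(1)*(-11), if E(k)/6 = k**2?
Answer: -94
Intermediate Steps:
E(k) = 6*k**2
-28 + E(1)*(-11) = -28 + (6*1**2)*(-11) = -28 + (6*1)*(-11) = -28 + 6*(-11) = -28 - 66 = -94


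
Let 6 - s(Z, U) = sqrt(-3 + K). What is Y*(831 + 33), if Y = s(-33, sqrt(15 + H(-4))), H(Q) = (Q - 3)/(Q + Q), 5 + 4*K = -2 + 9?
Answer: 5184 - 432*I*sqrt(10) ≈ 5184.0 - 1366.1*I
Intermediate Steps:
K = 1/2 (K = -5/4 + (-2 + 9)/4 = -5/4 + (1/4)*7 = -5/4 + 7/4 = 1/2 ≈ 0.50000)
H(Q) = (-3 + Q)/(2*Q) (H(Q) = (-3 + Q)/((2*Q)) = (-3 + Q)*(1/(2*Q)) = (-3 + Q)/(2*Q))
s(Z, U) = 6 - I*sqrt(10)/2 (s(Z, U) = 6 - sqrt(-3 + 1/2) = 6 - sqrt(-5/2) = 6 - I*sqrt(10)/2)
Y = 6 - I*sqrt(10)/2 ≈ 6.0 - 1.5811*I
Y*(831 + 33) = (6 - I*sqrt(10)/2)*(831 + 33) = (6 - I*sqrt(10)/2)*864 = 5184 - 432*I*sqrt(10)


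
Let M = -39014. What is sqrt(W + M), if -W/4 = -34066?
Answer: 5*sqrt(3890) ≈ 311.85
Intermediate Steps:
W = 136264 (W = -4*(-34066) = 136264)
sqrt(W + M) = sqrt(136264 - 39014) = sqrt(97250) = 5*sqrt(3890)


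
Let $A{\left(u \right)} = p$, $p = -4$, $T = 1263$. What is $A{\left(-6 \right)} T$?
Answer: $-5052$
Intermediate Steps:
$A{\left(u \right)} = -4$
$A{\left(-6 \right)} T = \left(-4\right) 1263 = -5052$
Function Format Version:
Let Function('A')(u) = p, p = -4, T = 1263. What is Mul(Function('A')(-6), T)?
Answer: -5052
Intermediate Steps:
Function('A')(u) = -4
Mul(Function('A')(-6), T) = Mul(-4, 1263) = -5052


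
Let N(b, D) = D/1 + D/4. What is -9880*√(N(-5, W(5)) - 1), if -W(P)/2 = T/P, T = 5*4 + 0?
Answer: -9880*I*√11 ≈ -32768.0*I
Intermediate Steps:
T = 20 (T = 20 + 0 = 20)
W(P) = -40/P
N(b, D) = 5*D/4 (N(b, D) = D*1 + D*(¼) = D + D/4 = 5*D/4)
-9880*√(N(-5, W(5)) - 1) = -9880*√(5*(-40/5)/4 - 1) = -9880*√(5*(-40*⅕)/4 - 1) = -9880*√((5/4)*(-8) - 1) = -9880*√(-10 - 1) = -9880*I*√11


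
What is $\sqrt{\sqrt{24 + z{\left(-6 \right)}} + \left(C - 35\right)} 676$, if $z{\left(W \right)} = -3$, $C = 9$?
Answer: $676 \sqrt{-26 + \sqrt{21}} \approx 3128.5 i$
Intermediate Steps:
$\sqrt{\sqrt{24 + z{\left(-6 \right)}} + \left(C - 35\right)} 676 = \sqrt{\sqrt{24 - 3} + \left(9 - 35\right)} 676 = \sqrt{\sqrt{21} - 26} \cdot 676 = \sqrt{-26 + \sqrt{21}} \cdot 676 = 676 \sqrt{-26 + \sqrt{21}}$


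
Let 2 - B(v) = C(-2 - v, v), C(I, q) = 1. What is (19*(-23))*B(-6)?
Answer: -437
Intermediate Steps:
B(v) = 1 (B(v) = 2 - 1*1 = 2 - 1 = 1)
(19*(-23))*B(-6) = (19*(-23))*1 = -437*1 = -437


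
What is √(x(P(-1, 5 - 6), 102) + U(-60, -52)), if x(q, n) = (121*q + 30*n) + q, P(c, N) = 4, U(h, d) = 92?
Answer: 2*√910 ≈ 60.332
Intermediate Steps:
x(q, n) = 30*n + 122*q (x(q, n) = (30*n + 121*q) + q = 30*n + 122*q)
√(x(P(-1, 5 - 6), 102) + U(-60, -52)) = √((30*102 + 122*4) + 92) = √((3060 + 488) + 92) = √(3548 + 92) = √3640 = 2*√910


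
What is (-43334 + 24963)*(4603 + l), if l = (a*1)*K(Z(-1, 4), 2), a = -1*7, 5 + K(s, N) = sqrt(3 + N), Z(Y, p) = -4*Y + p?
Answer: -85204698 + 128597*sqrt(5) ≈ -8.4917e+7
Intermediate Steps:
Z(Y, p) = p - 4*Y
K(s, N) = -5 + sqrt(3 + N)
a = -7
l = 35 - 7*sqrt(5) (l = (-7*1)*(-5 + sqrt(3 + 2)) = -7*(-5 + sqrt(5)) = 35 - 7*sqrt(5) ≈ 19.348)
(-43334 + 24963)*(4603 + l) = (-43334 + 24963)*(4603 + (35 - 7*sqrt(5))) = -18371*(4638 - 7*sqrt(5)) = -85204698 + 128597*sqrt(5)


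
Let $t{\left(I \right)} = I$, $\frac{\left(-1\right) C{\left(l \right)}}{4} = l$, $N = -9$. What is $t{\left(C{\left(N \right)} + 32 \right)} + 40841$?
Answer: $40909$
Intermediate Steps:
$C{\left(l \right)} = - 4 l$
$t{\left(C{\left(N \right)} + 32 \right)} + 40841 = \left(\left(-4\right) \left(-9\right) + 32\right) + 40841 = \left(36 + 32\right) + 40841 = 68 + 40841 = 40909$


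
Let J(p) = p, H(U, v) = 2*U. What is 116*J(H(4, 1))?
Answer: 928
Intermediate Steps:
116*J(H(4, 1)) = 116*(2*4) = 116*8 = 928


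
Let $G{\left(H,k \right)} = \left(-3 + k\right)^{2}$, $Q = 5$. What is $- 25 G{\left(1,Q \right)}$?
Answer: $-100$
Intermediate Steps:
$- 25 G{\left(1,Q \right)} = - 25 \left(-3 + 5\right)^{2} = - 25 \cdot 2^{2} = \left(-25\right) 4 = -100$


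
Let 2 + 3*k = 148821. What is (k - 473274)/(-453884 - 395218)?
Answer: 1271003/2547306 ≈ 0.49896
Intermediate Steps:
k = 148819/3 (k = -⅔ + (⅓)*148821 = -⅔ + 49607 = 148819/3 ≈ 49606.)
(k - 473274)/(-453884 - 395218) = (148819/3 - 473274)/(-453884 - 395218) = -1271003/3/(-849102) = -1271003/3*(-1/849102) = 1271003/2547306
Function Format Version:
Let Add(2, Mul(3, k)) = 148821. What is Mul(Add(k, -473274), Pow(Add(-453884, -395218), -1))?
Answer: Rational(1271003, 2547306) ≈ 0.49896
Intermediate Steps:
k = Rational(148819, 3) (k = Add(Rational(-2, 3), Mul(Rational(1, 3), 148821)) = Add(Rational(-2, 3), 49607) = Rational(148819, 3) ≈ 49606.)
Mul(Add(k, -473274), Pow(Add(-453884, -395218), -1)) = Mul(Add(Rational(148819, 3), -473274), Pow(Add(-453884, -395218), -1)) = Mul(Rational(-1271003, 3), Pow(-849102, -1)) = Mul(Rational(-1271003, 3), Rational(-1, 849102)) = Rational(1271003, 2547306)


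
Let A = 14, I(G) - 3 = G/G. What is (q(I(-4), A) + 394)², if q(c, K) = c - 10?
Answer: 150544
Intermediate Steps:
I(G) = 4 (I(G) = 3 + G/G = 3 + 1 = 4)
q(c, K) = -10 + c
(q(I(-4), A) + 394)² = ((-10 + 4) + 394)² = (-6 + 394)² = 388² = 150544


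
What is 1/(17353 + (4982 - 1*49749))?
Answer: -1/27414 ≈ -3.6478e-5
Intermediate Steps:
1/(17353 + (4982 - 1*49749)) = 1/(17353 + (4982 - 49749)) = 1/(17353 - 44767) = 1/(-27414) = -1/27414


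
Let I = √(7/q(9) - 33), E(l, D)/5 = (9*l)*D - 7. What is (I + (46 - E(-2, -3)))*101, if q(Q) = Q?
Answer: -19089 + 101*I*√290/3 ≈ -19089.0 + 573.32*I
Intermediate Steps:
E(l, D) = -35 + 45*D*l (E(l, D) = 5*((9*l)*D - 7) = 5*(9*D*l - 7) = 5*(-7 + 9*D*l) = -35 + 45*D*l)
I = I*√290/3 (I = √(7/9 - 33) = √(-290/9) = I*√290/3 ≈ 5.6765*I)
(I + (46 - E(-2, -3)))*101 = (I*√290/3 + (46 - (-35 + 45*(-3)*(-2))))*101 = (I*√290/3 + (46 - (-35 + 270)))*101 = (I*√290/3 + (46 - 1*235))*101 = (I*√290/3 + (46 - 235))*101 = (I*√290/3 - 189)*101 = (-189 + I*√290/3)*101 = -19089 + 101*I*√290/3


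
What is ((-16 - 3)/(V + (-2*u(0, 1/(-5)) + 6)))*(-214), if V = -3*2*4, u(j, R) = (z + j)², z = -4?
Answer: -2033/25 ≈ -81.320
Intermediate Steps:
u(j, R) = (-4 + j)²
V = -24 (V = -6*4 = -24)
((-16 - 3)/(V + (-2*u(0, 1/(-5)) + 6)))*(-214) = ((-16 - 3)/(-24 + (-2*(-4 + 0)² + 6)))*(-214) = -19/(-24 + (-2*(-4)² + 6))*(-214) = -19/(-24 + (-2*16 + 6))*(-214) = -19/(-24 + (-32 + 6))*(-214) = -19/(-24 - 26)*(-214) = -19/(-50)*(-214) = -19*(-1/50)*(-214) = (19/50)*(-214) = -2033/25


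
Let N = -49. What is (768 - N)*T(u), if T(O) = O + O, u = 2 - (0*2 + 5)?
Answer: -4902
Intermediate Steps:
u = -3 (u = 2 - (0 + 5) = 2 - 1*5 = 2 - 5 = -3)
T(O) = 2*O
(768 - N)*T(u) = (768 - 1*(-49))*(2*(-3)) = (768 + 49)*(-6) = 817*(-6) = -4902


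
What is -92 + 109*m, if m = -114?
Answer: -12518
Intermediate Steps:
-92 + 109*m = -92 + 109*(-114) = -92 - 12426 = -12518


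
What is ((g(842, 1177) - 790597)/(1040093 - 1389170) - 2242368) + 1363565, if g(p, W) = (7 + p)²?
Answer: -306769845035/349077 ≈ -8.7880e+5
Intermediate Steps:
((g(842, 1177) - 790597)/(1040093 - 1389170) - 2242368) + 1363565 = (((7 + 842)² - 790597)/(1040093 - 1389170) - 2242368) + 1363565 = ((849² - 790597)/(-349077) - 2242368) + 1363565 = ((720801 - 790597)*(-1/349077) - 2242368) + 1363565 = (-69796*(-1/349077) - 2242368) + 1363565 = (69796/349077 - 2242368) + 1363565 = -782759024540/349077 + 1363565 = -306769845035/349077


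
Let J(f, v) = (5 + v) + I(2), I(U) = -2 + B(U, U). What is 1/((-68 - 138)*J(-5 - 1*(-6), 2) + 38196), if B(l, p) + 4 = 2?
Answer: 1/37578 ≈ 2.6611e-5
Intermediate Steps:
B(l, p) = -2 (B(l, p) = -4 + 2 = -2)
I(U) = -4 (I(U) = -2 - 2 = -4)
J(f, v) = 1 + v (J(f, v) = (5 + v) - 4 = 1 + v)
1/((-68 - 138)*J(-5 - 1*(-6), 2) + 38196) = 1/((-68 - 138)*(1 + 2) + 38196) = 1/(-206*3 + 38196) = 1/(-618 + 38196) = 1/37578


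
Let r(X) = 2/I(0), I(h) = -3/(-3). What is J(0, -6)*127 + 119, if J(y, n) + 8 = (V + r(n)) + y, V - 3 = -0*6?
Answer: -262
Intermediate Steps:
I(h) = 1 (I(h) = -3*(-⅓) = 1)
r(X) = 2 (r(X) = 2/1 = 2*1 = 2)
V = 3 (V = 3 - 0*6 = 3 - 1*0 = 3 + 0 = 3)
J(y, n) = -3 + y (J(y, n) = -8 + ((3 + 2) + y) = -8 + (5 + y) = -3 + y)
J(0, -6)*127 + 119 = (-3 + 0)*127 + 119 = -3*127 + 119 = -381 + 119 = -262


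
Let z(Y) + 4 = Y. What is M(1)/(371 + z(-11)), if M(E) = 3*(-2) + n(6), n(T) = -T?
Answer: -3/89 ≈ -0.033708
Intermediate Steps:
z(Y) = -4 + Y
M(E) = -12 (M(E) = 3*(-2) - 1*6 = -6 - 6 = -12)
M(1)/(371 + z(-11)) = -12/(371 + (-4 - 11)) = -12/(371 - 15) = -12/356 = (1/356)*(-12) = -3/89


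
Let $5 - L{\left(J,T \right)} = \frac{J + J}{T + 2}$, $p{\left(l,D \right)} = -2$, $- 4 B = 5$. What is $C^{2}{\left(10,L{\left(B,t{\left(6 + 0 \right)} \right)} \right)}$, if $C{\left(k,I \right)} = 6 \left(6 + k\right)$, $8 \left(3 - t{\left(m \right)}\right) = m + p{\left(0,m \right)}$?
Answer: $9216$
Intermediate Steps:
$B = - \frac{5}{4}$ ($B = \left(- \frac{1}{4}\right) 5 = - \frac{5}{4} \approx -1.25$)
$t{\left(m \right)} = \frac{13}{4} - \frac{m}{8}$ ($t{\left(m \right)} = 3 - \frac{m - 2}{8} = 3 - \frac{-2 + m}{8} = 3 - \left(- \frac{1}{4} + \frac{m}{8}\right) = \frac{13}{4} - \frac{m}{8}$)
$L{\left(J,T \right)} = 5 - \frac{2 J}{2 + T}$ ($L{\left(J,T \right)} = 5 - \frac{J + J}{T + 2} = 5 - \frac{2 J}{2 + T}$)
$C{\left(k,I \right)} = 36 + 6 k$
$C^{2}{\left(10,L{\left(B,t{\left(6 + 0 \right)} \right)} \right)} = \left(36 + 6 \cdot 10\right)^{2} = \left(36 + 60\right)^{2} = 96^{2} = 9216$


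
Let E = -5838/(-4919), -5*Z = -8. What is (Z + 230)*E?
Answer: 6760404/24595 ≈ 274.87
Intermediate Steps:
Z = 8/5 (Z = -⅕*(-8) = 8/5 ≈ 1.6000)
E = 5838/4919 (E = -5838*(-1/4919) = 5838/4919 ≈ 1.1868)
(Z + 230)*E = (8/5 + 230)*(5838/4919) = (1158/5)*(5838/4919) = 6760404/24595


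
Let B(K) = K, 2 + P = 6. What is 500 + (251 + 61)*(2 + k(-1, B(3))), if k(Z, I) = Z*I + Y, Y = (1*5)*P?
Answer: 6428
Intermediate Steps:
P = 4 (P = -2 + 6 = 4)
Y = 20 (Y = (1*5)*4 = 5*4 = 20)
k(Z, I) = 20 + I*Z (k(Z, I) = Z*I + 20 = I*Z + 20 = 20 + I*Z)
500 + (251 + 61)*(2 + k(-1, B(3))) = 500 + (251 + 61)*(2 + (20 + 3*(-1))) = 500 + 312*(2 + (20 - 3)) = 500 + 312*(2 + 17) = 500 + 312*19 = 500 + 5928 = 6428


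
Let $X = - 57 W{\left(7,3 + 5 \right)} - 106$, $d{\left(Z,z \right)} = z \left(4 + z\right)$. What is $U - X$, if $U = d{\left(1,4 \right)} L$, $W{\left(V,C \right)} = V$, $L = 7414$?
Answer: $237753$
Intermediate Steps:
$X = -505$ ($X = \left(-57\right) 7 - 106 = -399 - 106 = -505$)
$U = 237248$ ($U = 4 \left(4 + 4\right) 7414 = 4 \cdot 8 \cdot 7414 = 32 \cdot 7414 = 237248$)
$U - X = 237248 - -505 = 237248 + 505 = 237753$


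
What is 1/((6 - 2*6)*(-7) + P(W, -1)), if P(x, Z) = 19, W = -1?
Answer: 1/61 ≈ 0.016393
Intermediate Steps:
1/((6 - 2*6)*(-7) + P(W, -1)) = 1/((6 - 2*6)*(-7) + 19) = 1/((6 - 12)*(-7) + 19) = 1/(-6*(-7) + 19) = 1/(42 + 19) = 1/61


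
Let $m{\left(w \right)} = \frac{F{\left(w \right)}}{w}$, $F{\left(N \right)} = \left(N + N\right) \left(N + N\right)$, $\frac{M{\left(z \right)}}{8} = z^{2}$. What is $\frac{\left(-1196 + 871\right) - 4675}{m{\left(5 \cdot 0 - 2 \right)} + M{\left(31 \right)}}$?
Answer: $- \frac{125}{192} \approx -0.65104$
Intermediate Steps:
$M{\left(z \right)} = 8 z^{2}$
$F{\left(N \right)} = 4 N^{2}$ ($F{\left(N \right)} = 2 N 2 N = 4 N^{2}$)
$m{\left(w \right)} = 4 w$ ($m{\left(w \right)} = \frac{4 w^{2}}{w} = 4 w$)
$\frac{\left(-1196 + 871\right) - 4675}{m{\left(5 \cdot 0 - 2 \right)} + M{\left(31 \right)}} = \frac{\left(-1196 + 871\right) - 4675}{4 \left(5 \cdot 0 - 2\right) + 8 \cdot 31^{2}} = \frac{-325 - 4675}{4 \left(0 - 2\right) + 8 \cdot 961} = - \frac{5000}{4 \left(-2\right) + 7688} = - \frac{5000}{-8 + 7688} = - \frac{5000}{7680} = \left(-5000\right) \frac{1}{7680} = - \frac{125}{192}$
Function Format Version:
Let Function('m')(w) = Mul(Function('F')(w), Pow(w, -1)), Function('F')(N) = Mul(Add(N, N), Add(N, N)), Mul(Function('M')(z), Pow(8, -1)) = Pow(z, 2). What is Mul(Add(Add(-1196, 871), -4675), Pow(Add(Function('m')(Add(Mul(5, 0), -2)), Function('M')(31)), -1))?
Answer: Rational(-125, 192) ≈ -0.65104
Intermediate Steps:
Function('M')(z) = Mul(8, Pow(z, 2))
Function('F')(N) = Mul(4, Pow(N, 2)) (Function('F')(N) = Mul(Mul(2, N), Mul(2, N)) = Mul(4, Pow(N, 2)))
Function('m')(w) = Mul(4, w) (Function('m')(w) = Mul(Mul(4, Pow(w, 2)), Pow(w, -1)) = Mul(4, w))
Mul(Add(Add(-1196, 871), -4675), Pow(Add(Function('m')(Add(Mul(5, 0), -2)), Function('M')(31)), -1)) = Mul(Add(Add(-1196, 871), -4675), Pow(Add(Mul(4, Add(Mul(5, 0), -2)), Mul(8, Pow(31, 2))), -1)) = Mul(Add(-325, -4675), Pow(Add(Mul(4, Add(0, -2)), Mul(8, 961)), -1)) = Mul(-5000, Pow(Add(Mul(4, -2), 7688), -1)) = Mul(-5000, Pow(Add(-8, 7688), -1)) = Mul(-5000, Pow(7680, -1)) = Mul(-5000, Rational(1, 7680)) = Rational(-125, 192)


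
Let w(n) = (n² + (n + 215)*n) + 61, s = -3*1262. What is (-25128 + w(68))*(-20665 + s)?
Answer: 29316749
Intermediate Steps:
s = -3786
w(n) = 61 + n² + n*(215 + n) (w(n) = (n² + (215 + n)*n) + 61 = (n² + n*(215 + n)) + 61 = 61 + n² + n*(215 + n))
(-25128 + w(68))*(-20665 + s) = (-25128 + (61 + 2*68² + 215*68))*(-20665 - 3786) = (-25128 + (61 + 2*4624 + 14620))*(-24451) = (-25128 + (61 + 9248 + 14620))*(-24451) = (-25128 + 23929)*(-24451) = -1199*(-24451) = 29316749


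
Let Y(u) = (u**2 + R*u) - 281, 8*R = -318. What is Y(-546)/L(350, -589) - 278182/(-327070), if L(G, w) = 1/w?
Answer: -61557248009673/327070 ≈ -1.8821e+8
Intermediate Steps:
R = -159/4 (R = (1/8)*(-318) = -159/4 ≈ -39.750)
Y(u) = -281 + u**2 - 159*u/4 (Y(u) = (u**2 - 159*u/4) - 281 = -281 + u**2 - 159*u/4)
Y(-546)/L(350, -589) - 278182/(-327070) = (-281 + (-546)**2 - 159/4*(-546))/(1/(-589)) - 278182/(-327070) = (-281 + 298116 + 43407/2)/(-1/589) - 278182*(-1/327070) = (639077/2)*(-589) + 139091/163535 = -376416353/2 + 139091/163535 = -61557248009673/327070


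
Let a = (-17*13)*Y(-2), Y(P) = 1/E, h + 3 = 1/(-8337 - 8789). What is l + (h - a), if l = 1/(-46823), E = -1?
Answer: -179623580301/801890698 ≈ -224.00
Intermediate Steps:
h = -51379/17126 (h = -3 + 1/(-8337 - 8789) = -3 + 1/(-17126) = -3 - 1/17126 = -51379/17126 ≈ -3.0001)
Y(P) = -1 (Y(P) = 1/(-1) = -1)
a = 221 (a = -17*13*(-1) = -221*(-1) = 221)
l = -1/46823 ≈ -2.1357e-5
l + (h - a) = -1/46823 + (-51379/17126 - 1*221) = -1/46823 + (-51379/17126 - 221) = -1/46823 - 3836225/17126 = -179623580301/801890698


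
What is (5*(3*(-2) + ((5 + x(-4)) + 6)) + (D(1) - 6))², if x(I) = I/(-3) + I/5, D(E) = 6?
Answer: 6889/9 ≈ 765.44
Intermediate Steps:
x(I) = -2*I/15 (x(I) = I*(-⅓) + I*(⅕) = -I/3 + I/5 = -2*I/15)
(5*(3*(-2) + ((5 + x(-4)) + 6)) + (D(1) - 6))² = (5*(3*(-2) + ((5 - 2/15*(-4)) + 6)) + (6 - 6))² = (5*(-6 + ((5 + 8/15) + 6)) + 0)² = (5*(-6 + (83/15 + 6)) + 0)² = (5*(-6 + 173/15) + 0)² = (5*(83/15) + 0)² = (83/3 + 0)² = (83/3)² = 6889/9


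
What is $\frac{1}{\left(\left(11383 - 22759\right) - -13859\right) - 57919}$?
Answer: $- \frac{1}{55436} \approx -1.8039 \cdot 10^{-5}$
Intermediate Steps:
$\frac{1}{\left(\left(11383 - 22759\right) - -13859\right) - 57919} = \frac{1}{\left(-11376 + 13859\right) - 57919} = \frac{1}{2483 - 57919} = \frac{1}{-55436} = - \frac{1}{55436}$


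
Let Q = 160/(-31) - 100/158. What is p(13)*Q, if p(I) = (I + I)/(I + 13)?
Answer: -14190/2449 ≈ -5.7942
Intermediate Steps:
p(I) = 2*I/(13 + I) (p(I) = (2*I)/(13 + I) = 2*I/(13 + I))
Q = -14190/2449 (Q = 160*(-1/31) - 100*1/158 = -160/31 - 50/79 = -14190/2449 ≈ -5.7942)
p(13)*Q = (2*13/(13 + 13))*(-14190/2449) = (2*13/26)*(-14190/2449) = (2*13*(1/26))*(-14190/2449) = 1*(-14190/2449) = -14190/2449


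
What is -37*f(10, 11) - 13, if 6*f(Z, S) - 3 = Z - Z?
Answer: -63/2 ≈ -31.500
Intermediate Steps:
f(Z, S) = ½ (f(Z, S) = ½ + (Z - Z)/6 = ½ + (⅙)*0 = ½ + 0 = ½)
-37*f(10, 11) - 13 = -37*½ - 13 = -37/2 - 13 = -63/2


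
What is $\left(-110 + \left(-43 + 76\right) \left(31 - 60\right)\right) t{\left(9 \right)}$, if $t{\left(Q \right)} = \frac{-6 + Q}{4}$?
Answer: $- \frac{3201}{4} \approx -800.25$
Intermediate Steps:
$t{\left(Q \right)} = - \frac{3}{2} + \frac{Q}{4}$ ($t{\left(Q \right)} = \left(-6 + Q\right) \frac{1}{4} = - \frac{3}{2} + \frac{Q}{4}$)
$\left(-110 + \left(-43 + 76\right) \left(31 - 60\right)\right) t{\left(9 \right)} = \left(-110 + \left(-43 + 76\right) \left(31 - 60\right)\right) \left(- \frac{3}{2} + \frac{1}{4} \cdot 9\right) = \left(-110 + 33 \left(-29\right)\right) \left(- \frac{3}{2} + \frac{9}{4}\right) = \left(-110 - 957\right) \frac{3}{4} = \left(-1067\right) \frac{3}{4} = - \frac{3201}{4}$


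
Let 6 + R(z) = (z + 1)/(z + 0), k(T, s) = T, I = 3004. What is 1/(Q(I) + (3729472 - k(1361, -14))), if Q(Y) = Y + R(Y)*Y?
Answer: 1/3716096 ≈ 2.6910e-7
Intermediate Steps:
R(z) = -6 + (1 + z)/z (R(z) = -6 + (z + 1)/(z + 0) = -6 + (1 + z)/z)
Q(Y) = Y + Y*(-5 + 1/Y) (Q(Y) = Y + (-5 + 1/Y)*Y = Y + Y*(-5 + 1/Y))
1/(Q(I) + (3729472 - k(1361, -14))) = 1/((1 - 4*3004) + (3729472 - 1*1361)) = 1/((1 - 12016) + (3729472 - 1361)) = 1/(-12015 + 3728111) = 1/3716096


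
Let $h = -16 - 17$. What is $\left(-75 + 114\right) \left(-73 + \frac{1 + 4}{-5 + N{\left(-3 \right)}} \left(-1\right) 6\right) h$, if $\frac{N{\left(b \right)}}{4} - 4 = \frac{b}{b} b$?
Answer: $55341$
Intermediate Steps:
$N{\left(b \right)} = 16 + 4 b$ ($N{\left(b \right)} = 16 + 4 \frac{b}{b} b = 16 + 4 \cdot 1 b = 16 + 4 b$)
$h = -33$
$\left(-75 + 114\right) \left(-73 + \frac{1 + 4}{-5 + N{\left(-3 \right)}} \left(-1\right) 6\right) h = \left(-75 + 114\right) \left(-73 + \frac{1 + 4}{-5 + \left(16 + 4 \left(-3\right)\right)} \left(-1\right) 6\right) \left(-33\right) = 39 \left(-73 + \frac{5}{-5 + \left(16 - 12\right)} \left(-1\right) 6\right) \left(-33\right) = 39 \left(-73 + \frac{5}{-5 + 4} \left(-1\right) 6\right) \left(-33\right) = 39 \left(-73 + \frac{5}{-1} \left(-1\right) 6\right) \left(-33\right) = 39 \left(-73 + 5 \left(-1\right) \left(-1\right) 6\right) \left(-33\right) = 39 \left(-73 + \left(-5\right) \left(-1\right) 6\right) \left(-33\right) = 39 \left(-73 + 5 \cdot 6\right) \left(-33\right) = 39 \left(-73 + 30\right) \left(-33\right) = 39 \left(-43\right) \left(-33\right) = \left(-1677\right) \left(-33\right) = 55341$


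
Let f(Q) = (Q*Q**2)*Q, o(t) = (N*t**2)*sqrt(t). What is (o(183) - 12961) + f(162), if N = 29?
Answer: 688734575 + 971181*sqrt(183) ≈ 7.0187e+8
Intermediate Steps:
o(t) = 29*t**(5/2) (o(t) = (29*t**2)*sqrt(t) = 29*t**(5/2))
f(Q) = Q**4 (f(Q) = Q**3*Q = Q**4)
(o(183) - 12961) + f(162) = (29*183**(5/2) - 12961) + 162**4 = (29*(33489*sqrt(183)) - 12961) + 688747536 = (971181*sqrt(183) - 12961) + 688747536 = (-12961 + 971181*sqrt(183)) + 688747536 = 688734575 + 971181*sqrt(183)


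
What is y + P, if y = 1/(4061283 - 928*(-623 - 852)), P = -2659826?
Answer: -14443075945557/5430083 ≈ -2.6598e+6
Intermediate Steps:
y = 1/5430083 (y = 1/(4061283 - 928*(-1475)) = 1/(4061283 + 1368800) = 1/5430083 ≈ 1.8416e-7)
y + P = 1/5430083 - 2659826 = -14443075945557/5430083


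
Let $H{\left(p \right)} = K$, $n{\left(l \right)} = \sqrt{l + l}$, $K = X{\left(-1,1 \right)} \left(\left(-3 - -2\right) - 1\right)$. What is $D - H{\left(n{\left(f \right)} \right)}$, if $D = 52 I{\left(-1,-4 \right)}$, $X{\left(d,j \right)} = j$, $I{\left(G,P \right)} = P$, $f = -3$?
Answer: $-206$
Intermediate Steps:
$K = -2$ ($K = 1 \left(\left(-3 - -2\right) - 1\right) = 1 \left(\left(-3 + 2\right) - 1\right) = 1 \left(-1 - 1\right) = 1 \left(-2\right) = -2$)
$n{\left(l \right)} = \sqrt{2} \sqrt{l}$ ($n{\left(l \right)} = \sqrt{2 l} = \sqrt{2} \sqrt{l}$)
$H{\left(p \right)} = -2$
$D = -208$ ($D = 52 \left(-4\right) = -208$)
$D - H{\left(n{\left(f \right)} \right)} = -208 - -2 = -208 + 2 = -206$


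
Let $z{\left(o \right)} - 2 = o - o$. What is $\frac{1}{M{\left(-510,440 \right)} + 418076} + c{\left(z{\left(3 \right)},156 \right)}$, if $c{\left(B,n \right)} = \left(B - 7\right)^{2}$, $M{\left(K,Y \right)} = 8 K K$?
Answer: $\frac{62471901}{2498876} \approx 25.0$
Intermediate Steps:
$M{\left(K,Y \right)} = 8 K^{2}$
$z{\left(o \right)} = 2$ ($z{\left(o \right)} = 2 + \left(o - o\right) = 2 + 0 = 2$)
$c{\left(B,n \right)} = \left(-7 + B\right)^{2}$
$\frac{1}{M{\left(-510,440 \right)} + 418076} + c{\left(z{\left(3 \right)},156 \right)} = \frac{1}{8 \left(-510\right)^{2} + 418076} + \left(-7 + 2\right)^{2} = \frac{1}{8 \cdot 260100 + 418076} + \left(-5\right)^{2} = \frac{1}{2080800 + 418076} + 25 = \frac{1}{2498876} + 25 = \frac{62471901}{2498876}$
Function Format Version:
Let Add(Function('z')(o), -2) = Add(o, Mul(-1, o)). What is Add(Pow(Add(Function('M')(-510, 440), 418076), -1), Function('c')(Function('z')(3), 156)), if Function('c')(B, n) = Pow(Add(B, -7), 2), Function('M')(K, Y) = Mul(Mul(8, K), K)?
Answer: Rational(62471901, 2498876) ≈ 25.000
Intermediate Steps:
Function('M')(K, Y) = Mul(8, Pow(K, 2))
Function('z')(o) = 2 (Function('z')(o) = Add(2, Add(o, Mul(-1, o))) = Add(2, 0) = 2)
Function('c')(B, n) = Pow(Add(-7, B), 2)
Add(Pow(Add(Function('M')(-510, 440), 418076), -1), Function('c')(Function('z')(3), 156)) = Add(Pow(Add(Mul(8, Pow(-510, 2)), 418076), -1), Pow(Add(-7, 2), 2)) = Add(Pow(Add(Mul(8, 260100), 418076), -1), Pow(-5, 2)) = Add(Pow(Add(2080800, 418076), -1), 25) = Add(Pow(2498876, -1), 25) = Add(Rational(1, 2498876), 25) = Rational(62471901, 2498876)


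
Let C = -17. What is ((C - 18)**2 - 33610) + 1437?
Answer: -30948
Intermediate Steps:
((C - 18)**2 - 33610) + 1437 = ((-17 - 18)**2 - 33610) + 1437 = ((-35)**2 - 33610) + 1437 = (1225 - 33610) + 1437 = -32385 + 1437 = -30948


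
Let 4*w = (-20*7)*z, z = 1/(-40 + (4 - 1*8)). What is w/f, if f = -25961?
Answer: -35/1142284 ≈ -3.0640e-5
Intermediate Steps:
z = -1/44 (z = 1/(-40 + (4 - 8)) = 1/(-40 - 4) = 1/(-44) = -1/44 ≈ -0.022727)
w = 35/44 (w = (-20*7*(-1/44))/4 = (-140*(-1/44))/4 = (¼)*(35/11) = 35/44 ≈ 0.79545)
w/f = (35/44)/(-25961) = (35/44)*(-1/25961) = -35/1142284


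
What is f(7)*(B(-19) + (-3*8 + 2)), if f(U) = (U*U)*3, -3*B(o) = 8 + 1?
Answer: -3675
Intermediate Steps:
B(o) = -3 (B(o) = -(8 + 1)/3 = -⅓*9 = -3)
f(U) = 3*U² (f(U) = U²*3 = 3*U²)
f(7)*(B(-19) + (-3*8 + 2)) = (3*7²)*(-3 + (-3*8 + 2)) = (3*49)*(-3 + (-24 + 2)) = 147*(-3 - 22) = 147*(-25) = -3675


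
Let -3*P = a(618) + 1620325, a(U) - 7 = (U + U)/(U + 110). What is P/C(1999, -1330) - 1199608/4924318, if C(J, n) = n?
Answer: 103665275456261/255424374660 ≈ 405.85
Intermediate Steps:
a(U) = 7 + 2*U/(110 + U) (a(U) = 7 + (U + U)/(U + 110) = 7 + (2*U)/(110 + U) = 7 + 2*U/(110 + U))
P = -294900733/546 (P = -((770 + 9*618)/(110 + 618) + 1620325)/3 = -((770 + 5562)/728 + 1620325)/3 = -((1/728)*6332 + 1620325)/3 = -(1583/182 + 1620325)/3 = -⅓*294900733/182 = -294900733/546 ≈ -5.4011e+5)
P/C(1999, -1330) - 1199608/4924318 = -294900733/546/(-1330) - 1199608/4924318 = -294900733/546*(-1/1330) - 1199608*1/4924318 = 294900733/726180 - 599804/2462159 = 103665275456261/255424374660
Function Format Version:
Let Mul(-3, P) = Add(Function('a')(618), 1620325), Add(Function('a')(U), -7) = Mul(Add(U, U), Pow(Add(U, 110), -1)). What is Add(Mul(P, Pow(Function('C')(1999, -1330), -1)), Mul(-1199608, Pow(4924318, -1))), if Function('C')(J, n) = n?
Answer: Rational(103665275456261, 255424374660) ≈ 405.85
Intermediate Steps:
Function('a')(U) = Add(7, Mul(2, U, Pow(Add(110, U), -1))) (Function('a')(U) = Add(7, Mul(Add(U, U), Pow(Add(U, 110), -1))) = Add(7, Mul(Mul(2, U), Pow(Add(110, U), -1))) = Add(7, Mul(2, U, Pow(Add(110, U), -1))))
P = Rational(-294900733, 546) (P = Mul(Rational(-1, 3), Add(Mul(Pow(Add(110, 618), -1), Add(770, Mul(9, 618))), 1620325)) = Mul(Rational(-1, 3), Add(Mul(Pow(728, -1), Add(770, 5562)), 1620325)) = Mul(Rational(-1, 3), Add(Mul(Rational(1, 728), 6332), 1620325)) = Mul(Rational(-1, 3), Add(Rational(1583, 182), 1620325)) = Mul(Rational(-1, 3), Rational(294900733, 182)) = Rational(-294900733, 546) ≈ -5.4011e+5)
Add(Mul(P, Pow(Function('C')(1999, -1330), -1)), Mul(-1199608, Pow(4924318, -1))) = Add(Mul(Rational(-294900733, 546), Pow(-1330, -1)), Mul(-1199608, Pow(4924318, -1))) = Add(Mul(Rational(-294900733, 546), Rational(-1, 1330)), Mul(-1199608, Rational(1, 4924318))) = Add(Rational(294900733, 726180), Rational(-599804, 2462159)) = Rational(103665275456261, 255424374660)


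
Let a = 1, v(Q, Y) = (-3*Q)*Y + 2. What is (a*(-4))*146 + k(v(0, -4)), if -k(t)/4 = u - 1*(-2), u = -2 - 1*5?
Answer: -564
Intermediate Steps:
u = -7 (u = -2 - 5 = -7)
v(Q, Y) = 2 - 3*Q*Y (v(Q, Y) = -3*Q*Y + 2 = 2 - 3*Q*Y)
k(t) = 20 (k(t) = -4*(-7 - 1*(-2)) = -4*(-7 + 2) = -4*(-5) = 20)
(a*(-4))*146 + k(v(0, -4)) = (1*(-4))*146 + 20 = -4*146 + 20 = -584 + 20 = -564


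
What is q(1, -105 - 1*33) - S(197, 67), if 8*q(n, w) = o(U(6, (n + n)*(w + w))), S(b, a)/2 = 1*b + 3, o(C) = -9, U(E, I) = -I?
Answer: -3209/8 ≈ -401.13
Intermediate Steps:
S(b, a) = 6 + 2*b (S(b, a) = 2*(1*b + 3) = 2*(b + 3) = 2*(3 + b) = 6 + 2*b)
q(n, w) = -9/8 (q(n, w) = (1/8)*(-9) = -9/8)
q(1, -105 - 1*33) - S(197, 67) = -9/8 - (6 + 2*197) = -9/8 - (6 + 394) = -9/8 - 1*400 = -9/8 - 400 = -3209/8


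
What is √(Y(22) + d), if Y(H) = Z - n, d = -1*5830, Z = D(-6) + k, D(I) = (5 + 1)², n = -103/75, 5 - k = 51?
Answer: I*√1313691/15 ≈ 76.411*I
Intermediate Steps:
k = -46 (k = 5 - 1*51 = 5 - 51 = -46)
n = -103/75 (n = -103*1/75 = -103/75 ≈ -1.3733)
D(I) = 36 (D(I) = 6² = 36)
Z = -10 (Z = 36 - 46 = -10)
d = -5830
Y(H) = -647/75 (Y(H) = -10 - 1*(-103/75) = -10 + 103/75 = -647/75)
√(Y(22) + d) = √(-647/75 - 5830) = √(-437897/75) = I*√1313691/15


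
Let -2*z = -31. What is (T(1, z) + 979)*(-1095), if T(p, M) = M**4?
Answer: -1028407575/16 ≈ -6.4275e+7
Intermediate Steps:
z = 31/2 (z = -1/2*(-31) = 31/2 ≈ 15.500)
(T(1, z) + 979)*(-1095) = ((31/2)**4 + 979)*(-1095) = (923521/16 + 979)*(-1095) = (939185/16)*(-1095) = -1028407575/16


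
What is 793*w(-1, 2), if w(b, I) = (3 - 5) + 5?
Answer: 2379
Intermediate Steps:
w(b, I) = 3 (w(b, I) = -2 + 5 = 3)
793*w(-1, 2) = 793*3 = 2379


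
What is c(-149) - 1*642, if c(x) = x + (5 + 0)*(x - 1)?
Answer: -1541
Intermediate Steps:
c(x) = -5 + 6*x (c(x) = x + 5*(-1 + x) = x + (-5 + 5*x) = -5 + 6*x)
c(-149) - 1*642 = (-5 + 6*(-149)) - 1*642 = (-5 - 894) - 642 = -899 - 642 = -1541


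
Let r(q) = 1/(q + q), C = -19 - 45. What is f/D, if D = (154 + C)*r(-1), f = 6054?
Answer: -2018/15 ≈ -134.53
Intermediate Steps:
C = -64
r(q) = 1/(2*q)
D = -45 (D = (154 - 64)*((½)/(-1)) = 90*((½)*(-1)) = 90*(-½) = -45)
f/D = 6054/(-45) = 6054*(-1/45) = -2018/15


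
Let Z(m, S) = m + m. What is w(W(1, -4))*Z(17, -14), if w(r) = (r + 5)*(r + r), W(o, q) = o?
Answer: 408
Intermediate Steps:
Z(m, S) = 2*m
w(r) = 2*r*(5 + r) (w(r) = (5 + r)*(2*r) = 2*r*(5 + r))
w(W(1, -4))*Z(17, -14) = (2*1*(5 + 1))*(2*17) = (2*1*6)*34 = 12*34 = 408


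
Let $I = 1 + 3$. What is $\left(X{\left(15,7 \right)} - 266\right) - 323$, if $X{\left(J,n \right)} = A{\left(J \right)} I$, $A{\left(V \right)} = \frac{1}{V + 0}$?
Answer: $- \frac{8831}{15} \approx -588.73$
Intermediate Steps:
$I = 4$
$A{\left(V \right)} = \frac{1}{V}$
$X{\left(J,n \right)} = \frac{4}{J}$ ($X{\left(J,n \right)} = \frac{1}{J} 4 = \frac{4}{J}$)
$\left(X{\left(15,7 \right)} - 266\right) - 323 = \left(\frac{4}{15} - 266\right) - 323 = - \frac{3986}{15} - 323 = - \frac{8831}{15}$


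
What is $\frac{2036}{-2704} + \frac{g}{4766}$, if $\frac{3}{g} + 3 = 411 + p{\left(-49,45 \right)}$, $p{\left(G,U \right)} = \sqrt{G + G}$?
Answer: $\frac{- 8490629 \sqrt{2} + 494881362 i}{1610908 \left(- 408 i + 7 \sqrt{2}\right)} \approx -0.75296 - 3.7413 \cdot 10^{-8} i$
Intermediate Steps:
$p{\left(G,U \right)} = \sqrt{2} \sqrt{G}$ ($p{\left(G,U \right)} = \sqrt{2 G} = \sqrt{2} \sqrt{G}$)
$g = \frac{3}{408 + 7 i \sqrt{2}}$ ($g = \frac{3}{-3 + \left(411 + \sqrt{2} \sqrt{-49}\right)} = \frac{3}{-3 + \left(411 + \sqrt{2} \cdot 7 i\right)} = \frac{3}{-3 + \left(411 + 7 i \sqrt{2}\right)} = \frac{3}{408 + 7 i \sqrt{2}} \approx 0.0073486 - 0.0001783 i$)
$\frac{2036}{-2704} + \frac{g}{4766} = \frac{2036}{-2704} + \frac{\frac{612}{83281} - \frac{21 i \sqrt{2}}{166562}}{4766} = 2036 \left(- \frac{1}{2704}\right) + \left(\frac{612}{83281} - \frac{21 i \sqrt{2}}{166562}\right) \frac{1}{4766} = - \frac{509}{676} + \left(\frac{306}{198458623} - \frac{21 i \sqrt{2}}{793834492}\right) = - \frac{101015232251}{134158029148} - \frac{21 i \sqrt{2}}{793834492}$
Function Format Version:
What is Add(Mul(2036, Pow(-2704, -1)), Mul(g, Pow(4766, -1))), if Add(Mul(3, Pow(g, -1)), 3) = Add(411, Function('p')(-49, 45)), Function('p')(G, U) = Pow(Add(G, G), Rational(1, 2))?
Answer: Mul(Rational(1, 1610908), Pow(Add(Mul(-408, I), Mul(7, Pow(2, Rational(1, 2)))), -1), Add(Mul(-8490629, Pow(2, Rational(1, 2))), Mul(494881362, I))) ≈ Add(-0.75296, Mul(-3.7413e-8, I))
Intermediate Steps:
Function('p')(G, U) = Mul(Pow(2, Rational(1, 2)), Pow(G, Rational(1, 2))) (Function('p')(G, U) = Pow(Mul(2, G), Rational(1, 2)) = Mul(Pow(2, Rational(1, 2)), Pow(G, Rational(1, 2))))
g = Mul(3, Pow(Add(408, Mul(7, I, Pow(2, Rational(1, 2)))), -1)) (g = Mul(3, Pow(Add(-3, Add(411, Mul(Pow(2, Rational(1, 2)), Pow(-49, Rational(1, 2))))), -1)) = Mul(3, Pow(Add(-3, Add(411, Mul(Pow(2, Rational(1, 2)), Mul(7, I)))), -1)) = Mul(3, Pow(Add(-3, Add(411, Mul(7, I, Pow(2, Rational(1, 2))))), -1)) = Mul(3, Pow(Add(408, Mul(7, I, Pow(2, Rational(1, 2)))), -1)) ≈ Add(0.0073486, Mul(-0.00017830, I)))
Add(Mul(2036, Pow(-2704, -1)), Mul(g, Pow(4766, -1))) = Add(Mul(2036, Pow(-2704, -1)), Mul(Add(Rational(612, 83281), Mul(Rational(-21, 166562), I, Pow(2, Rational(1, 2)))), Pow(4766, -1))) = Add(Mul(2036, Rational(-1, 2704)), Mul(Add(Rational(612, 83281), Mul(Rational(-21, 166562), I, Pow(2, Rational(1, 2)))), Rational(1, 4766))) = Add(Rational(-509, 676), Add(Rational(306, 198458623), Mul(Rational(-21, 793834492), I, Pow(2, Rational(1, 2))))) = Add(Rational(-101015232251, 134158029148), Mul(Rational(-21, 793834492), I, Pow(2, Rational(1, 2))))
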